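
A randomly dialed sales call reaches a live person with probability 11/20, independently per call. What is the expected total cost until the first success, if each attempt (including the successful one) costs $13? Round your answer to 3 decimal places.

$23.636

E[#attempts] = 1/p = 20/11; E[cost] = 13·20/11 = 260/11.
≈ 23.636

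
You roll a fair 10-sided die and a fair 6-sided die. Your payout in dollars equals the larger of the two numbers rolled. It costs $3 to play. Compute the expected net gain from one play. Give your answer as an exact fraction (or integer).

37/12 dollars

Distribution of the larger of the two numbers rolled: 1 w.p. 1/60, 2 w.p. 1/20, 3 w.p. 1/12, 4 w.p. 7/60, 5 w.p. 3/20, 6 w.p. 11/60, …
E[payout] = (1/60)·1 + (1/20)·2 + (1/12)·3 + (7/60)·4 + (3/20)·5 + (11/60)·6 + (1/10)·7 + (1/10)·8 + (1/10)·9 + (1/10)·10 = 73/12
Expected profit = 73/12 − 3 = 37/12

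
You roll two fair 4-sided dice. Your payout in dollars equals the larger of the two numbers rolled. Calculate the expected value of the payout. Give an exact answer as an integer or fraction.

25/8 dollars

Distribution of the larger of the two numbers rolled: 1 w.p. 1/16, 2 w.p. 3/16, 3 w.p. 5/16, 4 w.p. 7/16
E[payout] = (1/16)·1 + (3/16)·2 + (5/16)·3 + (7/16)·4 = 25/8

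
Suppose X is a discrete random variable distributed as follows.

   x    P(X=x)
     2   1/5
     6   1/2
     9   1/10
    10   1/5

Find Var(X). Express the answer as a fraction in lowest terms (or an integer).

721/100

E[X] = (1/5)·2 + (1/2)·6 + (1/10)·9 + (1/5)·10 = 63/10
E[X²] = (1/5)·4 + (1/2)·36 + (1/10)·81 + (1/5)·100 = 469/10
Var(X) = 469/10 − (63/10)² = 721/100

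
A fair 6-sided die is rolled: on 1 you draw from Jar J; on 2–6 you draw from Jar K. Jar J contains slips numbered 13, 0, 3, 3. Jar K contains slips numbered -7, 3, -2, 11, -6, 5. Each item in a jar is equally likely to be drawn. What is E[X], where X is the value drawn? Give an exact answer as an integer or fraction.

E[X | Jar J] = (13 + 0 + 3 + 3)/4 = 19/4
E[X | Jar K] = (-7 + 3 − 2 + 11 − 6 + 5)/6 = 2/3
E[X] = (1/6)·19/4 + (5/6)·2/3 = 97/72

97/72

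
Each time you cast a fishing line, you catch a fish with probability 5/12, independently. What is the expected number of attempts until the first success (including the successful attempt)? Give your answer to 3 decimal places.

For a geometric distribution, E[trials] = 1/p = 1/(5/12) = 12/5.
≈ 2.400

2.400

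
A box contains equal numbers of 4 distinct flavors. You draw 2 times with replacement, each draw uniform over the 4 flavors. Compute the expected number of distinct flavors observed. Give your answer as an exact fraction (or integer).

7/4

Let Xⱼ=1 if type j appears at least once. P(Xⱼ=1) = 1 − ((4−1)/4)^2 = 7/16.
E[#distinct] = 4·7/16 = 7/4.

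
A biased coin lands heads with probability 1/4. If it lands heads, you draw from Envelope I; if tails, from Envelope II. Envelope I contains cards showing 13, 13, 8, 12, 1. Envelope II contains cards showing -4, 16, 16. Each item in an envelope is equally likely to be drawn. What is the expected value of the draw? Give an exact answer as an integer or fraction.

187/20

E[X | Envelope I] = (13 + 13 + 8 + 12 + 1)/5 = 47/5
E[X | Envelope II] = (-4 + 16 + 16)/3 = 28/3
E[X] = (1/4)·47/5 + (3/4)·28/3 = 187/20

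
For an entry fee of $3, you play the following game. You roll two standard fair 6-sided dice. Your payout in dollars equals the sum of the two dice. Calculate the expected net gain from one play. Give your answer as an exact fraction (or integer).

Distribution of the sum of the two dice: 2 w.p. 1/36, 3 w.p. 1/18, 4 w.p. 1/12, 5 w.p. 1/9, 6 w.p. 5/36, 7 w.p. 1/6, …
E[payout] = (1/36)·2 + (1/18)·3 + (1/12)·4 + (1/9)·5 + (5/36)·6 + (1/6)·7 + (5/36)·8 + (1/9)·9 + (1/12)·10 + (1/18)·11 + (1/36)·12 = 7
Expected profit = 7 − 3 = 4

$4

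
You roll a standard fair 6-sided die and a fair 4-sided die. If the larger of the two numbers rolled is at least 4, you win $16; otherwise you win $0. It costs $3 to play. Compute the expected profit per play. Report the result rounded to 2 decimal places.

$7.00

E[payout] = (3/8)·0 + (5/8)·16 = 10
Expected profit = 10 − 3 = 7 ≈ $7.00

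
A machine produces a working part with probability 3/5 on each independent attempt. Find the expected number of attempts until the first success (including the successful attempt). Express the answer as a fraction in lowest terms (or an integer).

5/3

For a geometric distribution, E[trials] = 1/p = 1/(3/5) = 5/3.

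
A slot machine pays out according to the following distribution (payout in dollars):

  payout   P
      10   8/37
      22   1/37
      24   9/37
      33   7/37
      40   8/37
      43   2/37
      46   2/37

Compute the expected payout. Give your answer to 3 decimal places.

$28.297

E[X] = (8/37)·10 + (1/37)·22 + (9/37)·24 + (7/37)·33 + (8/37)·40 + (2/37)·43 + (2/37)·46
     = 1047/37 ≈ 28.297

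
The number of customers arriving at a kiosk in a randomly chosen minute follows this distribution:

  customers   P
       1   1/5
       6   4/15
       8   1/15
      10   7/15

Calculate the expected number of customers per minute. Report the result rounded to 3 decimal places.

E[X] = (1/5)·1 + (4/15)·6 + (1/15)·8 + (7/15)·10
     = 7 ≈ 7.000

7.000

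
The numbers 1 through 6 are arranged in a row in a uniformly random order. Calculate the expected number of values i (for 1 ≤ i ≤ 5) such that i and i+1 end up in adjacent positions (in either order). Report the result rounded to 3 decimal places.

For each i ∈ {1,…,5}, let Xᵢ = 1 if i and i+1 are adjacent. P(Xᵢ=1) = 2·(6−1)!/6! = 2/6.
By linearity, E[ΣXᵢ] = (5)·(2/6) = 5/3.
≈ 1.667

1.667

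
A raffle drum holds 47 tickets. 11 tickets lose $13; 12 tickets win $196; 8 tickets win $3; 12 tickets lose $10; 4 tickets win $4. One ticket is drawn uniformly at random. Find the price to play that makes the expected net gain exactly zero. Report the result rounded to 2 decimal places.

E[payout] = (11/47)·(-13) + (12/47)·196 + (8/47)·3 + (12/47)·(-10) + (4/47)·4 = 2129/47
Fair fee = E[payout] = 2129/47 ≈ $45.30

$45.30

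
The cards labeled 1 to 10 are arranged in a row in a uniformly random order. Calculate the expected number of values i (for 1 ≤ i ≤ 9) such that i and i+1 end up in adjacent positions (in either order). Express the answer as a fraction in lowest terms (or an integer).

For each i ∈ {1,…,9}, let Xᵢ = 1 if i and i+1 are adjacent. P(Xᵢ=1) = 2·(10−1)!/10! = 2/10.
By linearity, E[ΣXᵢ] = (9)·(2/10) = 9/5.

9/5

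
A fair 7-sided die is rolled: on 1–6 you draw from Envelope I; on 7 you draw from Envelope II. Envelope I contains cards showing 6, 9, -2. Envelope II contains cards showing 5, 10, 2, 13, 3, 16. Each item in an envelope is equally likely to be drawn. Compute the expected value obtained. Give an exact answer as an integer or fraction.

205/42

E[X | Envelope I] = (6 + 9 − 2)/3 = 13/3
E[X | Envelope II] = (5 + 10 + 2 + 13 + 3 + 16)/6 = 49/6
E[X] = (6/7)·13/3 + (1/7)·49/6 = 205/42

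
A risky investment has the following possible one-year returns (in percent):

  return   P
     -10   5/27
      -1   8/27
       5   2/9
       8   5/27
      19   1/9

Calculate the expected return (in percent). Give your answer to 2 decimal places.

2.56

E[X] = (5/27)·(-10) + (8/27)·(-1) + (2/9)·5 + (5/27)·8 + (1/9)·19
     = 23/9 ≈ 2.56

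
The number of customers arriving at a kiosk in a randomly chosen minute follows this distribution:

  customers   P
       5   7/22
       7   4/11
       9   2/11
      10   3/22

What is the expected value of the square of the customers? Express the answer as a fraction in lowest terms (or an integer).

1191/22

E[X²] = (7/22)·25 + (4/11)·49 + (2/11)·81 + (3/22)·100
     = 1191/22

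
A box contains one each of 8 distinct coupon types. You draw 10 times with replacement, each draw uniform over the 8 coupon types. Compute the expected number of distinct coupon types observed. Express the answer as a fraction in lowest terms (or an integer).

Let Xⱼ=1 if type j appears at least once. P(Xⱼ=1) = 1 − ((8−1)/8)^10 = 791266575/1073741824.
E[#distinct] = 8·791266575/1073741824 = 791266575/134217728.

791266575/134217728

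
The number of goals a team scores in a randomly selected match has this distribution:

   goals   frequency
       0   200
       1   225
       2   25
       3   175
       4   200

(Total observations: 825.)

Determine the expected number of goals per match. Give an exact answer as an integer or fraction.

64/33

Total = 825, so P(goals=0) = 200/825, etc.
E[X] = (8/33)·0 + (3/11)·1 + (1/33)·2 + (7/33)·3 + (8/33)·4
     = 64/33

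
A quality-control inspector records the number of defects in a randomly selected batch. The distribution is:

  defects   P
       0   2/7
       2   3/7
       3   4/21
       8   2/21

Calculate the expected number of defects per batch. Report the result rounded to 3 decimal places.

E[X] = (2/7)·0 + (3/7)·2 + (4/21)·3 + (2/21)·8
     = 46/21 ≈ 2.190

2.190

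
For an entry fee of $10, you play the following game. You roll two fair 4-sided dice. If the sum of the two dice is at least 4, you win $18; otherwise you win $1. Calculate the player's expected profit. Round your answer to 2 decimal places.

$4.81

E[payout] = (3/16)·1 + (13/16)·18 = 237/16
Expected profit = 237/16 − 10 = 77/16 ≈ $4.81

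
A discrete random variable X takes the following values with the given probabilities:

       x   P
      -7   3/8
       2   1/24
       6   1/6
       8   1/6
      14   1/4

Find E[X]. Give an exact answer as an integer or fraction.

E[X] = (3/8)·(-7) + (1/24)·2 + (1/6)·6 + (1/6)·8 + (1/4)·14
     = 79/24

79/24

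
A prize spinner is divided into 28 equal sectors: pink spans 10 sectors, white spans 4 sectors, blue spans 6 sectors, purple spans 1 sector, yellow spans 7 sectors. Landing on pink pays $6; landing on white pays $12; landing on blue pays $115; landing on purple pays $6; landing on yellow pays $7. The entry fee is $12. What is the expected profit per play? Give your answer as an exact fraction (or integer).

517/28 dollars

E[payout] = (10/28)·6 + (4/28)·12 + (6/28)·115 + (1/28)·6 + (7/28)·7 = 853/28
Expected profit = 853/28 − 12 = 517/28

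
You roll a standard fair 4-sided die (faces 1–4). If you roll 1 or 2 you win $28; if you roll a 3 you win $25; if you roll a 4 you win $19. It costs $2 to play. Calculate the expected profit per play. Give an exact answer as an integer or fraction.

$23

E[payout] = (1/4)·19 + (1/4)·25 + (1/2)·28 = 25
Expected profit = 25 − 2 = 23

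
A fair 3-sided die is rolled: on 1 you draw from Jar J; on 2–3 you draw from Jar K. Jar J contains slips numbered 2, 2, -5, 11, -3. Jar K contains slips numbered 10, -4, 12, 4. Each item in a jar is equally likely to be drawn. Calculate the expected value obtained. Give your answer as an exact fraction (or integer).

E[X | Jar J] = (2 + 2 − 5 + 11 − 3)/5 = 7/5
E[X | Jar K] = (10 − 4 + 12 + 4)/4 = 11/2
E[X] = (1/3)·7/5 + (2/3)·11/2 = 62/15

62/15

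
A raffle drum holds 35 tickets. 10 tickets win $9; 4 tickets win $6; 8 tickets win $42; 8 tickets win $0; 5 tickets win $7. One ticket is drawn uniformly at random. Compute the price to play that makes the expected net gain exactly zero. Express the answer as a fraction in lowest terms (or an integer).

E[payout] = (10/35)·9 + (4/35)·6 + (8/35)·42 + (8/35)·0 + (5/35)·7 = 97/7
Fair fee = E[payout] = 97/7

97/7 dollars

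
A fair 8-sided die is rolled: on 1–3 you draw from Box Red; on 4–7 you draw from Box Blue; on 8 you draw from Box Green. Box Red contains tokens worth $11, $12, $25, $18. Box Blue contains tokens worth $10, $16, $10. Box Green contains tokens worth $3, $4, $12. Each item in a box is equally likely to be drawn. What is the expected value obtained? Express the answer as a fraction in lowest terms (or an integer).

E[X | Box Red] = (11 + 12 + 25 + 18)/4 = 33/2
E[X | Box Blue] = (10 + 16 + 10)/3 = 12
E[X | Box Green] = (3 + 4 + 12)/3 = 19/3
E[X] = (3/8)·33/2 + (1/2)·12 + (1/8)·19/3 = 623/48

623/48 dollars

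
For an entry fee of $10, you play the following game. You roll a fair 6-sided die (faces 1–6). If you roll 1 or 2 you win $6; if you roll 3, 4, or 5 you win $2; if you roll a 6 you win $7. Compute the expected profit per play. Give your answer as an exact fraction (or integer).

-35/6 dollars

E[payout] = (1/2)·2 + (1/3)·6 + (1/6)·7 = 25/6
Expected profit = 25/6 − 10 = -35/6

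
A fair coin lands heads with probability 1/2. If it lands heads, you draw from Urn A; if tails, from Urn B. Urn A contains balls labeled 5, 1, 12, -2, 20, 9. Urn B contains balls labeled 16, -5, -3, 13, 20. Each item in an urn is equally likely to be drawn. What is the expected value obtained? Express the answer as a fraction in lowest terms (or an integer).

E[X | Urn A] = (5 + 1 + 12 − 2 + 20 + 9)/6 = 15/2
E[X | Urn B] = (16 − 5 − 3 + 13 + 20)/5 = 41/5
E[X] = (1/2)·15/2 + (1/2)·41/5 = 157/20

157/20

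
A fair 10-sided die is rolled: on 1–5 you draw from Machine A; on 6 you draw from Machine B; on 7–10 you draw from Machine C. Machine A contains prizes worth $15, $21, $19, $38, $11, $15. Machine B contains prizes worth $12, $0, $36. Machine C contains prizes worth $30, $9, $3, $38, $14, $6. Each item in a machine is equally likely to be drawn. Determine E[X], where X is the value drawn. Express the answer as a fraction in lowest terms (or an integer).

1091/60 dollars

E[X | Machine A] = (15 + 21 + 19 + 38 + 11 + 15)/6 = 119/6
E[X | Machine B] = (12 + 0 + 36)/3 = 16
E[X | Machine C] = (30 + 9 + 3 + 38 + 14 + 6)/6 = 50/3
E[X] = (1/2)·119/6 + (1/10)·16 + (2/5)·50/3 = 1091/60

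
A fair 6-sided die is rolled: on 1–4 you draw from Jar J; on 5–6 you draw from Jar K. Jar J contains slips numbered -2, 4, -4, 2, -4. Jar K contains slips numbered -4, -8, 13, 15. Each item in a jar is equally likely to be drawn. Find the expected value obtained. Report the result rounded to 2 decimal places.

0.80

E[X | Jar J] = (-2 + 4 − 4 + 2 − 4)/5 = -4/5
E[X | Jar K] = (-4 − 8 + 13 + 15)/4 = 4
E[X] = (2/3)·(-4/5) + (1/3)·4 = 4/5 ≈ 0.80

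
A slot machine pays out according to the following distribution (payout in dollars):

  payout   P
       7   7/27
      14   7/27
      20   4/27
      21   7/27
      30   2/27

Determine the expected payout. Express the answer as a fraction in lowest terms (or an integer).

E[X] = (7/27)·7 + (7/27)·14 + (4/27)·20 + (7/27)·21 + (2/27)·30
     = 434/27

434/27 dollars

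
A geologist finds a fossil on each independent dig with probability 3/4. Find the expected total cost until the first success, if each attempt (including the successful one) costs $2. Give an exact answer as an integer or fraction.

E[#attempts] = 1/p = 4/3; E[cost] = 2·4/3 = 8/3.

8/3 dollars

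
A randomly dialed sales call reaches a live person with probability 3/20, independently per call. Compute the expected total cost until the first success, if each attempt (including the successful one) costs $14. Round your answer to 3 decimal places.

$93.333

E[#attempts] = 1/p = 20/3; E[cost] = 14·20/3 = 280/3.
≈ 93.333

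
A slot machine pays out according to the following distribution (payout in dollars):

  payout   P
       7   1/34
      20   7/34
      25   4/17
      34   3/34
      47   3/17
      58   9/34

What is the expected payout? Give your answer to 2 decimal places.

$36.85

E[X] = (1/34)·7 + (7/34)·20 + (4/17)·25 + (3/34)·34 + (3/17)·47 + (9/34)·58
     = 1253/34 ≈ 36.85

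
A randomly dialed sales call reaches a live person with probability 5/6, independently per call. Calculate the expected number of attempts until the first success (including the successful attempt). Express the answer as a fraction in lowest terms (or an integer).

For a geometric distribution, E[trials] = 1/p = 1/(5/6) = 6/5.

6/5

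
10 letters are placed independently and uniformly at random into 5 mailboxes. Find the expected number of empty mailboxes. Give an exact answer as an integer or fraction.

Let Xⱼ=1 if mailbox j is empty. P(Xⱼ=1) = ((5-1)/5)^10 = 1048576/9765625.
By linearity, E[#empty] = 5·1048576/9765625 = 1048576/1953125.

1048576/1953125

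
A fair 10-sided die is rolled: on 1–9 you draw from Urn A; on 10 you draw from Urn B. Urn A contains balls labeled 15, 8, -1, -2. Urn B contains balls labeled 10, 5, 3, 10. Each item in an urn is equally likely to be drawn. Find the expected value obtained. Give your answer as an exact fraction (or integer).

26/5

E[X | Urn A] = (15 + 8 − 1 − 2)/4 = 5
E[X | Urn B] = (10 + 5 + 3 + 10)/4 = 7
E[X] = (9/10)·5 + (1/10)·7 = 26/5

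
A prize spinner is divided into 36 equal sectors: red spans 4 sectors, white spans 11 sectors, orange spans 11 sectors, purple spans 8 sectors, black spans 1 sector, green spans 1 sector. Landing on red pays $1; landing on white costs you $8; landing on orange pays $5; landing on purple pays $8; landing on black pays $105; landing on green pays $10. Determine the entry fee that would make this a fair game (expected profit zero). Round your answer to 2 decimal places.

$4.17

E[payout] = (4/36)·1 + (11/36)·(-8) + (11/36)·5 + (8/36)·8 + (1/36)·105 + (1/36)·10 = 25/6
Fair fee = E[payout] = 25/6 ≈ $4.17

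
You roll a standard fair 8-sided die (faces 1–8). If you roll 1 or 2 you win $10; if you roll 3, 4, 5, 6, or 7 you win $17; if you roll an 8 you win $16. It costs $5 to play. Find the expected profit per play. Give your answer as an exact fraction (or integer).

E[payout] = (1/4)·10 + (1/8)·16 + (5/8)·17 = 121/8
Expected profit = 121/8 − 5 = 81/8

81/8 dollars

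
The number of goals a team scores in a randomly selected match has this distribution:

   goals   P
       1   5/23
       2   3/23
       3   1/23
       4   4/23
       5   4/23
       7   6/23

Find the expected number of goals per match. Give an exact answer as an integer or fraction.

E[X] = (5/23)·1 + (3/23)·2 + (1/23)·3 + (4/23)·4 + (4/23)·5 + (6/23)·7
     = 4

4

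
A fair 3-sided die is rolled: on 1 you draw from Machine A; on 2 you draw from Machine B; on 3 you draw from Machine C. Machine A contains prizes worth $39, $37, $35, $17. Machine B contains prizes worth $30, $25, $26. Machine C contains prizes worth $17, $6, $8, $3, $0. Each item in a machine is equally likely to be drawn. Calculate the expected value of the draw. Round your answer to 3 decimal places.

$21.933

E[X | Machine A] = (39 + 37 + 35 + 17)/4 = 32
E[X | Machine B] = (30 + 25 + 26)/3 = 27
E[X | Machine C] = (17 + 6 + 8 + 3 + 0)/5 = 34/5
E[X] = (1/3)·32 + (1/3)·27 + (1/3)·34/5 = 329/15 ≈ 21.933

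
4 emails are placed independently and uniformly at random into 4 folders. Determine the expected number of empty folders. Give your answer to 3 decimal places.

Let Xⱼ=1 if folder j is empty. P(Xⱼ=1) = ((4-1)/4)^4 = 81/256.
By linearity, E[#empty] = 4·81/256 = 81/64.
≈ 1.266

1.266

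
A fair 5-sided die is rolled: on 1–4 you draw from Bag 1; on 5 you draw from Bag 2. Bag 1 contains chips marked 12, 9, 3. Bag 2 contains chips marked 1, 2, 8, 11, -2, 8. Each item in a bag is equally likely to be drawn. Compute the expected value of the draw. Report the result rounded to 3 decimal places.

E[X | Bag 1] = (12 + 9 + 3)/3 = 8
E[X | Bag 2] = (1 + 2 + 8 + 11 − 2 + 8)/6 = 14/3
E[X] = (4/5)·8 + (1/5)·14/3 = 22/3 ≈ 7.333

7.333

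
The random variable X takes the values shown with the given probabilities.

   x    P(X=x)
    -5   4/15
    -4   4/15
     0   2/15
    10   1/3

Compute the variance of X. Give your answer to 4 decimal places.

43.3956

E[X] = (4/15)·(-5) + (4/15)·(-4) + (2/15)·0 + (1/3)·10 = 14/15
E[X²] = (4/15)·25 + (4/15)·16 + (2/15)·0 + (1/3)·100 = 664/15
Var(X) = 664/15 − (14/15)² = 9764/225 ≈ 43.3956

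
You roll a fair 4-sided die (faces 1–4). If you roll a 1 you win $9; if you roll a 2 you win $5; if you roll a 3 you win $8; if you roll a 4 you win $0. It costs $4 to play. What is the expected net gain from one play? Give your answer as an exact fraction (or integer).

E[payout] = (1/4)·0 + (1/4)·5 + (1/4)·8 + (1/4)·9 = 11/2
Expected profit = 11/2 − 4 = 3/2

3/2 dollars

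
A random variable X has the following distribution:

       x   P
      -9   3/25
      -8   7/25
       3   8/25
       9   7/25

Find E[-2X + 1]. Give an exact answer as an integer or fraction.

17/25

E[-2x+1] = (3/25)·19 + (7/25)·17 + (8/25)·(-5) + (7/25)·(-17)
     = 17/25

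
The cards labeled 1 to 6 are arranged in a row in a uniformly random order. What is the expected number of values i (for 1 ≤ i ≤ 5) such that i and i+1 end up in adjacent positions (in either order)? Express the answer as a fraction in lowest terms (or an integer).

For each i ∈ {1,…,5}, let Xᵢ = 1 if i and i+1 are adjacent. P(Xᵢ=1) = 2·(6−1)!/6! = 2/6.
By linearity, E[ΣXᵢ] = (5)·(2/6) = 5/3.

5/3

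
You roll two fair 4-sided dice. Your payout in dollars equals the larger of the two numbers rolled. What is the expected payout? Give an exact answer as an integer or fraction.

Distribution of the larger of the two numbers rolled: 1 w.p. 1/16, 2 w.p. 3/16, 3 w.p. 5/16, 4 w.p. 7/16
E[payout] = (1/16)·1 + (3/16)·2 + (5/16)·3 + (7/16)·4 = 25/8

25/8 dollars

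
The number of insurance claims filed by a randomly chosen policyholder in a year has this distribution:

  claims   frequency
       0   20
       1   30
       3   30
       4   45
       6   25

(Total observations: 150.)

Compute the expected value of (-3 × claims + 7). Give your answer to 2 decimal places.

Total = 150, so P(claims=0) = 20/150, etc.
E[-3x+7] = (2/15)·7 + (1/5)·4 + (1/5)·(-2) + (3/10)·(-5) + (1/6)·(-11)
     = -2 ≈ -2.00

-2.00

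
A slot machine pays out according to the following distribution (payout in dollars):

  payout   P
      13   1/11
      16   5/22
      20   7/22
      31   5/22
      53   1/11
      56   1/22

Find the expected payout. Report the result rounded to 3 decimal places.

E[X] = (1/11)·13 + (5/22)·16 + (7/22)·20 + (5/22)·31 + (1/11)·53 + (1/22)·56
     = 563/22 ≈ 25.591

$25.591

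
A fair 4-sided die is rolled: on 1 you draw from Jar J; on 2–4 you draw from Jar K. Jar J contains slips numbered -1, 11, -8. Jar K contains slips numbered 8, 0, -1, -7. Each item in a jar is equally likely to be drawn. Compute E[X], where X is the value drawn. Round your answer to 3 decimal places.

0.167

E[X | Jar J] = (-1 + 11 − 8)/3 = 2/3
E[X | Jar K] = (8 + 0 − 1 − 7)/4 = 0
E[X] = (1/4)·2/3 + (3/4)·0 = 1/6 ≈ 0.167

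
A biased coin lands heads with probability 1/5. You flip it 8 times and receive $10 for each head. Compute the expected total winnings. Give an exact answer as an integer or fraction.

$16

E[#heads] = 8·1/5 = 8/5 (linearity over flips).
E[winnings] = 10·8/5 = 16.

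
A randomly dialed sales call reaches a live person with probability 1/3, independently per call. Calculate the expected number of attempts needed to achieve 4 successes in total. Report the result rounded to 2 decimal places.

By linearity (sum of 4 independent geometric waits), E[trials] = 4/p = 4/(1/3) = 12.
≈ 12.00

12.00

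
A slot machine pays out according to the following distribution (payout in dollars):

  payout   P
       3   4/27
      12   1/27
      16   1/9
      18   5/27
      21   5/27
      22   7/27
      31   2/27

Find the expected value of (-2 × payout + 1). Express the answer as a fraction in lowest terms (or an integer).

E[-2x+1] = (4/27)·(-5) + (1/27)·(-23) + (1/9)·(-31) + (5/27)·(-35) + (5/27)·(-41) + (7/27)·(-43) + (2/27)·(-61)
     = -313/9

-313/9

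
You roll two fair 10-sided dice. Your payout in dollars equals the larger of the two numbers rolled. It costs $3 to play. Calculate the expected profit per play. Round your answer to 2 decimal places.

$4.15

Distribution of the larger of the two numbers rolled: 1 w.p. 1/100, 2 w.p. 3/100, 3 w.p. 1/20, 4 w.p. 7/100, 5 w.p. 9/100, 6 w.p. 11/100, …
E[payout] = (1/100)·1 + (3/100)·2 + (1/20)·3 + (7/100)·4 + (9/100)·5 + (11/100)·6 + (13/100)·7 + (3/20)·8 + (17/100)·9 + (19/100)·10 = 143/20
Expected profit = 143/20 − 3 = 83/20 ≈ $4.15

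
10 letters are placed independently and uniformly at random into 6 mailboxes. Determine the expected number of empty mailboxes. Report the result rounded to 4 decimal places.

Let Xⱼ=1 if mailbox j is empty. P(Xⱼ=1) = ((6-1)/6)^10 = 9765625/60466176.
By linearity, E[#empty] = 6·9765625/60466176 = 9765625/10077696.
≈ 0.9690

0.9690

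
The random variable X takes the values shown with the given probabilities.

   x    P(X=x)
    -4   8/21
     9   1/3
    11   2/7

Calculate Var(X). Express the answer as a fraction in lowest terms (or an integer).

E[X] = (8/21)·(-4) + (1/3)·9 + (2/7)·11 = 97/21
E[X²] = (8/21)·16 + (1/3)·81 + (2/7)·121 = 203/3
Var(X) = 203/3 − (97/21)² = 20432/441

20432/441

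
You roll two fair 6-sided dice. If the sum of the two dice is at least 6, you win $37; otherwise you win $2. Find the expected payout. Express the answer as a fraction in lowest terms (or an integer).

E[payout] = (5/18)·2 + (13/18)·37 = 491/18

491/18 dollars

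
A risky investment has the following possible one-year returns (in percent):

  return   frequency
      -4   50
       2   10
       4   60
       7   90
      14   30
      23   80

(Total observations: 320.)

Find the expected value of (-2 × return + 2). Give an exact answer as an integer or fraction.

Total = 320, so P(return=-4) = 50/320, etc.
E[-2x+2] = (5/32)·10 + (1/32)·(-2) + (3/16)·(-6) + (9/32)·(-12) + (3/32)·(-26) + (1/4)·(-44)
     = -263/16

-263/16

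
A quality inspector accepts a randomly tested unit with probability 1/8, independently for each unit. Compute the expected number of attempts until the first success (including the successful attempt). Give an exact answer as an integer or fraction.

For a geometric distribution, E[trials] = 1/p = 1/(1/8) = 8.

8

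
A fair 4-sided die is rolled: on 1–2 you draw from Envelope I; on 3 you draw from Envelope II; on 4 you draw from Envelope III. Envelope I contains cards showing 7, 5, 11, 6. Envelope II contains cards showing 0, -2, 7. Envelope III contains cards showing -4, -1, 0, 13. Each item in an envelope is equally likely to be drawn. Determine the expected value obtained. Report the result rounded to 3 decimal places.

E[X | Envelope I] = (7 + 5 + 11 + 6)/4 = 29/4
E[X | Envelope II] = (0 − 2 + 7)/3 = 5/3
E[X | Envelope III] = (-4 − 1 + 0 + 13)/4 = 2
E[X] = (1/2)·29/4 + (1/4)·5/3 + (1/4)·2 = 109/24 ≈ 4.542

4.542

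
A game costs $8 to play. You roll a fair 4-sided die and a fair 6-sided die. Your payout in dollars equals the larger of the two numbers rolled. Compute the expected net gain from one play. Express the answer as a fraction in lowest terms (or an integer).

-49/12 dollars

Distribution of the larger of the two numbers rolled: 1 w.p. 1/24, 2 w.p. 1/8, 3 w.p. 5/24, 4 w.p. 7/24, 5 w.p. 1/6, 6 w.p. 1/6
E[payout] = (1/24)·1 + (1/8)·2 + (5/24)·3 + (7/24)·4 + (1/6)·5 + (1/6)·6 = 47/12
Expected profit = 47/12 − 8 = -49/12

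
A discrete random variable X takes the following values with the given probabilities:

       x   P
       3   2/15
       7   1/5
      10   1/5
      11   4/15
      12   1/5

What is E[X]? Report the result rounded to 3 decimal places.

E[X] = (2/15)·3 + (1/5)·7 + (1/5)·10 + (4/15)·11 + (1/5)·12
     = 137/15 ≈ 9.133

9.133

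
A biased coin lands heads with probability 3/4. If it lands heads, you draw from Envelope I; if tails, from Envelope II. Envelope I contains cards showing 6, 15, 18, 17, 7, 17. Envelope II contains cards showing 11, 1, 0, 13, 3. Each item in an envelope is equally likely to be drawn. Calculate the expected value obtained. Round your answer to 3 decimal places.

11.400

E[X | Envelope I] = (6 + 15 + 18 + 17 + 7 + 17)/6 = 40/3
E[X | Envelope II] = (11 + 1 + 0 + 13 + 3)/5 = 28/5
E[X] = (3/4)·40/3 + (1/4)·28/5 = 57/5 ≈ 11.400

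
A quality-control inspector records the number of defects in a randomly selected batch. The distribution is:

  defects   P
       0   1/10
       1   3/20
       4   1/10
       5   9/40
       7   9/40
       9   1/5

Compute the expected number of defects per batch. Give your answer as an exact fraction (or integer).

E[X] = (1/10)·0 + (3/20)·1 + (1/10)·4 + (9/40)·5 + (9/40)·7 + (1/5)·9
     = 101/20

101/20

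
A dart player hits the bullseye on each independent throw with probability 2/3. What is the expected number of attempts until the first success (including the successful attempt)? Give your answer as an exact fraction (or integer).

For a geometric distribution, E[trials] = 1/p = 1/(2/3) = 3/2.

3/2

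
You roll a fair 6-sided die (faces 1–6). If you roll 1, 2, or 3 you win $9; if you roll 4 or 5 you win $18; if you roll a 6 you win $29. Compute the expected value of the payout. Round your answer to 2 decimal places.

E[payout] = (1/2)·9 + (1/3)·18 + (1/6)·29 = 46/3
≈ $15.33

$15.33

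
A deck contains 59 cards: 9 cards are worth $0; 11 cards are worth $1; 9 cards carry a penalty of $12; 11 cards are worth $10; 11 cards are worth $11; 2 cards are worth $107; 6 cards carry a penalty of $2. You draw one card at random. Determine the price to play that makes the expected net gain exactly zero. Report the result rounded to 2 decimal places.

$5.69

E[payout] = (9/59)·0 + (11/59)·1 + (9/59)·(-12) + (11/59)·10 + (11/59)·11 + (2/59)·107 + (6/59)·(-2) = 336/59
Fair fee = E[payout] = 336/59 ≈ $5.69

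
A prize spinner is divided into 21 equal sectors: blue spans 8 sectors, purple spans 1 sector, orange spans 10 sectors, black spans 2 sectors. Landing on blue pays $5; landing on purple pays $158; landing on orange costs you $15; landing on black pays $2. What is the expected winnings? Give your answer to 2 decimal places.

E[payout] = (8/21)·5 + (1/21)·158 + (10/21)·(-15) + (2/21)·2 = 52/21
≈ $2.48

$2.48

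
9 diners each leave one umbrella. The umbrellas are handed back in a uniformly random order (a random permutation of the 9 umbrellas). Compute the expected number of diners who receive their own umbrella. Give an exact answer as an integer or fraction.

1

Let Xᵢ = 1 if person i gets their own umbrella. For each i, P(Xᵢ=1) = 1/9.
By linearity of expectation, E[X₁+…+X_9] = 9·(1/9) = 1.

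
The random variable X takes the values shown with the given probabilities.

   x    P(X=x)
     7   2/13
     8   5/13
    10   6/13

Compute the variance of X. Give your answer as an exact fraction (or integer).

E[X] = (2/13)·7 + (5/13)·8 + (6/13)·10 = 114/13
E[X²] = (2/13)·49 + (5/13)·64 + (6/13)·100 = 1018/13
Var(X) = 1018/13 − (114/13)² = 238/169

238/169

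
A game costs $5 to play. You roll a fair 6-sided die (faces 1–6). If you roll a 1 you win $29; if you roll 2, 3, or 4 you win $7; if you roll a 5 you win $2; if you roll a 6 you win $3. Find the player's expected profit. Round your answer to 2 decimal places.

$4.17

E[payout] = (1/6)·2 + (1/6)·3 + (1/2)·7 + (1/6)·29 = 55/6
Expected profit = 55/6 − 5 = 25/6 ≈ $4.17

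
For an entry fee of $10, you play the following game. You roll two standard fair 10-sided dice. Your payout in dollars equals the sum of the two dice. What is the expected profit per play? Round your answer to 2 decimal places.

Distribution of the sum of the two dice: 2 w.p. 1/100, 3 w.p. 1/50, 4 w.p. 3/100, 5 w.p. 1/25, 6 w.p. 1/20, 7 w.p. 3/50, …
E[payout] = (1/100)·2 + (1/50)·3 + (3/100)·4 + (1/25)·5 + (1/20)·6 + (3/50)·7 + (7/100)·8 + (2/25)·9 + (9/100)·10 + (1/10)·11 + (9/100)·12 + (2/25)·13 + (7/100)·14 + (3/50)·15 + (1/20)·16 + (1/25)·17 + (3/100)·18 + (1/50)·19 + (1/100)·20 = 11
Expected profit = 11 − 10 = 1 ≈ $1.00

$1.00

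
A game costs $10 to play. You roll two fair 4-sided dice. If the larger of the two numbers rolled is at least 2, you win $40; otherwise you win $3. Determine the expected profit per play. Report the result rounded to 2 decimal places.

$27.69

E[payout] = (1/16)·3 + (15/16)·40 = 603/16
Expected profit = 603/16 − 10 = 443/16 ≈ $27.69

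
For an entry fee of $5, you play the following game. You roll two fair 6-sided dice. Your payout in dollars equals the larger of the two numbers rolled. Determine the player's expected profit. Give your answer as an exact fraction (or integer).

-19/36 dollars

Distribution of the larger of the two numbers rolled: 1 w.p. 1/36, 2 w.p. 1/12, 3 w.p. 5/36, 4 w.p. 7/36, 5 w.p. 1/4, 6 w.p. 11/36
E[payout] = (1/36)·1 + (1/12)·2 + (5/36)·3 + (7/36)·4 + (1/4)·5 + (11/36)·6 = 161/36
Expected profit = 161/36 − 5 = -19/36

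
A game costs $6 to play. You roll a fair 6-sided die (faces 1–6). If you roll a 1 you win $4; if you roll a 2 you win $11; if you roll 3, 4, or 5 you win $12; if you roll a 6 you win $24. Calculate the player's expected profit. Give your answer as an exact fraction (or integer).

13/2 dollars

E[payout] = (1/6)·4 + (1/6)·11 + (1/2)·12 + (1/6)·24 = 25/2
Expected profit = 25/2 − 6 = 13/2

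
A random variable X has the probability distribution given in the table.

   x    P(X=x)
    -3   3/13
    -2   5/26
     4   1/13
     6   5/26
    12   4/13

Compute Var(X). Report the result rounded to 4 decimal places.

38.6864

E[X] = (3/13)·(-3) + (5/26)·(-2) + (1/13)·4 + (5/26)·6 + (4/13)·12 = 53/13
E[X²] = (3/13)·9 + (5/26)·4 + (1/13)·16 + (5/26)·36 + (4/13)·144 = 719/13
Var(X) = 719/13 − (53/13)² = 6538/169 ≈ 38.6864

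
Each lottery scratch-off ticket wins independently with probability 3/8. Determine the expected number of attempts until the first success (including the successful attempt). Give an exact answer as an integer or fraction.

For a geometric distribution, E[trials] = 1/p = 1/(3/8) = 8/3.

8/3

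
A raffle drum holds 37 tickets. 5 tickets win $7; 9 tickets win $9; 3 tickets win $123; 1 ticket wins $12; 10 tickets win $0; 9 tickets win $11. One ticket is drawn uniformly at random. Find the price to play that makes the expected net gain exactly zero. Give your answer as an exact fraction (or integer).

E[payout] = (5/37)·7 + (9/37)·9 + (3/37)·123 + (1/37)·12 + (10/37)·0 + (9/37)·11 = 596/37
Fair fee = E[payout] = 596/37

596/37 dollars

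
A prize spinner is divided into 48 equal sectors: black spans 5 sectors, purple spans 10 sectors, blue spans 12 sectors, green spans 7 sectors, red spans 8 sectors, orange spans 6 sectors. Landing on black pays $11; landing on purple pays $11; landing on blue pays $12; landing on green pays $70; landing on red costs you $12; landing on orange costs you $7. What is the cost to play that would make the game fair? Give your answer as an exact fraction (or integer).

661/48 dollars

E[payout] = (5/48)·11 + (10/48)·11 + (12/48)·12 + (7/48)·70 + (8/48)·(-12) + (6/48)·(-7) = 661/48
Fair fee = E[payout] = 661/48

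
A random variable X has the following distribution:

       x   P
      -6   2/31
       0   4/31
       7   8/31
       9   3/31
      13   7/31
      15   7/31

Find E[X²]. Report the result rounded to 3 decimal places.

111.774

E[X²] = (2/31)·36 + (4/31)·0 + (8/31)·49 + (3/31)·81 + (7/31)·169 + (7/31)·225
     = 3465/31 ≈ 111.774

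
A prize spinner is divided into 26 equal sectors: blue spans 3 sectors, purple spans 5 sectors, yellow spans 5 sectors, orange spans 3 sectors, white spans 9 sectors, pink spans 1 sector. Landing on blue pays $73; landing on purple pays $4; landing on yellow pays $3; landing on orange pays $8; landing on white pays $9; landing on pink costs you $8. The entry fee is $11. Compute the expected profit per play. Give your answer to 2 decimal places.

E[payout] = (3/26)·73 + (5/26)·4 + (5/26)·3 + (3/26)·8 + (9/26)·9 + (1/26)·(-8) = 27/2
Expected profit = 27/2 − 11 = 5/2 ≈ $2.50

$2.50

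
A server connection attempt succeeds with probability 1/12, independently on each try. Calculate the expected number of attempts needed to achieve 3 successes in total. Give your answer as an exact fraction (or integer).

By linearity (sum of 3 independent geometric waits), E[trials] = 3/p = 3/(1/12) = 36.

36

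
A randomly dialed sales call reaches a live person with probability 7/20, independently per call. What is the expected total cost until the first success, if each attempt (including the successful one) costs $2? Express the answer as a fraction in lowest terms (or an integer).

E[#attempts] = 1/p = 20/7; E[cost] = 2·20/7 = 40/7.

40/7 dollars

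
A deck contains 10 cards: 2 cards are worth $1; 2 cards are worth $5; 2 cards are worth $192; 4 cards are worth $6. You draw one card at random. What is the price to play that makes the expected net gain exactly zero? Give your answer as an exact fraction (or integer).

E[payout] = (2/10)·1 + (2/10)·5 + (2/10)·192 + (4/10)·6 = 42
Fair fee = E[payout] = 42

$42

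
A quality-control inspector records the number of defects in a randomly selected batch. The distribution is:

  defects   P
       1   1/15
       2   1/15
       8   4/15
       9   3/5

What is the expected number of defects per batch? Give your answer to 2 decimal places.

E[X] = (1/15)·1 + (1/15)·2 + (4/15)·8 + (3/5)·9
     = 116/15 ≈ 7.73

7.73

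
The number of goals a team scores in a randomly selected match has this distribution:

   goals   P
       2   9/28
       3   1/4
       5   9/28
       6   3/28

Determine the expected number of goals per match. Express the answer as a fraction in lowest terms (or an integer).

E[X] = (9/28)·2 + (1/4)·3 + (9/28)·5 + (3/28)·6
     = 51/14

51/14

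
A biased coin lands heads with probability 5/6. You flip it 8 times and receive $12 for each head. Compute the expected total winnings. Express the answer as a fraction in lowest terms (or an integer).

$80

E[#heads] = 8·5/6 = 20/3 (linearity over flips).
E[winnings] = 12·20/3 = 80.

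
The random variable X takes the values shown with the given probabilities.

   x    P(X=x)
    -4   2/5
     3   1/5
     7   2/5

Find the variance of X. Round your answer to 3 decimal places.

E[X] = (2/5)·(-4) + (1/5)·3 + (2/5)·7 = 9/5
E[X²] = (2/5)·16 + (1/5)·9 + (2/5)·49 = 139/5
Var(X) = 139/5 − (9/5)² = 614/25 ≈ 24.560

24.560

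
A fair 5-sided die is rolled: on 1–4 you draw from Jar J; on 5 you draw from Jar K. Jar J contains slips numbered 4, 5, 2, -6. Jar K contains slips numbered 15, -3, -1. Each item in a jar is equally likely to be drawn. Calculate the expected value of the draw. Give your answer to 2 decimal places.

E[X | Jar J] = (4 + 5 + 2 − 6)/4 = 5/4
E[X | Jar K] = (15 − 3 − 1)/3 = 11/3
E[X] = (4/5)·5/4 + (1/5)·11/3 = 26/15 ≈ 1.73

1.73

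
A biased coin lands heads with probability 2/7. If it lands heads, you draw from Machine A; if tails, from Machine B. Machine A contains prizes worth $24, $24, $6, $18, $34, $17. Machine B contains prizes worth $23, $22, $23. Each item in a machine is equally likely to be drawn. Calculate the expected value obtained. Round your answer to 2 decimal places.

$22.05

E[X | Machine A] = (24 + 24 + 6 + 18 + 34 + 17)/6 = 41/2
E[X | Machine B] = (23 + 22 + 23)/3 = 68/3
E[X] = (2/7)·41/2 + (5/7)·68/3 = 463/21 ≈ 22.05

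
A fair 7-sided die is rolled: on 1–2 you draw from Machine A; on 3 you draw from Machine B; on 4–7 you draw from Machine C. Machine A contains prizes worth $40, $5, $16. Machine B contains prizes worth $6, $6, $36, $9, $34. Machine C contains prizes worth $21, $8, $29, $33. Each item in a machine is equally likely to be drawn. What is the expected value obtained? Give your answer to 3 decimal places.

$21.410

E[X | Machine A] = (40 + 5 + 16)/3 = 61/3
E[X | Machine B] = (6 + 6 + 36 + 9 + 34)/5 = 91/5
E[X | Machine C] = (21 + 8 + 29 + 33)/4 = 91/4
E[X] = (2/7)·61/3 + (1/7)·91/5 + (4/7)·91/4 = 2248/105 ≈ 21.410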